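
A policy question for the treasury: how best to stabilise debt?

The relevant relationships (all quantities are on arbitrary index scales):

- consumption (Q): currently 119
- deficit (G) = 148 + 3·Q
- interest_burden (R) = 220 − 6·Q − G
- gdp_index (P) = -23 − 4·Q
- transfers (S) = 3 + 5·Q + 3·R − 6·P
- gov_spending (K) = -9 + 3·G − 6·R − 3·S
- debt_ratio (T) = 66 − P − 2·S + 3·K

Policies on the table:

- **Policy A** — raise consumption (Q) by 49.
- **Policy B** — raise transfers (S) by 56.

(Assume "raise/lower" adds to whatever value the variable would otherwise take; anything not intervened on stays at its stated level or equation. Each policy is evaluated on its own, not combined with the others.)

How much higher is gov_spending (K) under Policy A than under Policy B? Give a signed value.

2961

Policy A (Q + 49):
  Q = 119 + 49 = 168
  G = 148 + 3·168 = 652
  R = 220 − 6·168 − 652 = -1440
  P = -23 − 4·168 = -695
  S = 3 + 5·168 + 3·(-1440) − 6·(-695) = 693
  K = -9 + 3·652 − 6·(-1440) − 3·693 = 8508
Policy B (S + 56):
  Q = 119
  G = 148 + 3·119 = 505
  R = 220 − 6·119 − 505 = -999
  P = -23 − 4·119 = -499
  S = 3 + 5·119 + 3·(-999) − 6·(-499) (+56 from intervention) = 651
  K = -9 + 3·505 − 6·(-999) − 3·651 = 5547
K: 8508 − 5547 = 2961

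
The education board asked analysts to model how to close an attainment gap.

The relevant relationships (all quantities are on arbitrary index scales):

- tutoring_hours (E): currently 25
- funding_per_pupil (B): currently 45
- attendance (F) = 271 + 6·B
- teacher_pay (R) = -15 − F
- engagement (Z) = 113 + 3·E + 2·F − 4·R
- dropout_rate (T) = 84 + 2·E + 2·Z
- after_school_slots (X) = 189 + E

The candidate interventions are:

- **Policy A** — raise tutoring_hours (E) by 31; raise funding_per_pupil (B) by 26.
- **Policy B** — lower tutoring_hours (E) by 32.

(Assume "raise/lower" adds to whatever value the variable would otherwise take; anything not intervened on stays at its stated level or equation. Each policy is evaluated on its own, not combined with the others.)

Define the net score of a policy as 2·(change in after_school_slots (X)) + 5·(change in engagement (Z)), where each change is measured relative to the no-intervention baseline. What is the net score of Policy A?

Baseline:
  E = 25
  B = 45
  F = 271 + 6·45 = 541
  R = -15 − 541 = -556
  Z = 113 + 3·25 + 2·541 − 4·(-556) = 3494
  X = 189 + 25 = 214
Policy A (E + 31, B + 26):
  E = 25 + 31 = 56
  B = 45 + 26 = 71
  F = 271 + 6·71 = 697
  R = -15 − 697 = -712
  Z = 113 + 3·56 + 2·697 − 4·(-712) = 4523
  X = 189 + 56 = 245
ΔX = 245 − 214 = 31; ΔZ = 4523 − 3494 = 1029
Score = 2·31 + 5·1029 = 5207

5207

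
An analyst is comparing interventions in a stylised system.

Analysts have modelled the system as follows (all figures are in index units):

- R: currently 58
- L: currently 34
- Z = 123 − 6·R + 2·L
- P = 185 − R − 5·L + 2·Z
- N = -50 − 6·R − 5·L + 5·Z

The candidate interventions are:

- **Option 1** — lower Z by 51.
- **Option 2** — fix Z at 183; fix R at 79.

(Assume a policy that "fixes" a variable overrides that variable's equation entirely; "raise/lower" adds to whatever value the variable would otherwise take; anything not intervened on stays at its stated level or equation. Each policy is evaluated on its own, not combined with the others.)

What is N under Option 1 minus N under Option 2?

Option 1 (Z − 51):
  R = 58
  L = 34
  Z = 123 − 6·58 + 2·34 (−51 from intervention) = -208
  N = -50 − 6·58 − 5·34 + 5·(-208) = -1608
Option 2 (Z := 183, R := 79):
  R = 79
  L = 34
  Z = 183
  N = -50 − 6·79 − 5·34 + 5·183 = 221
N: -1608 − 221 = -1829

-1829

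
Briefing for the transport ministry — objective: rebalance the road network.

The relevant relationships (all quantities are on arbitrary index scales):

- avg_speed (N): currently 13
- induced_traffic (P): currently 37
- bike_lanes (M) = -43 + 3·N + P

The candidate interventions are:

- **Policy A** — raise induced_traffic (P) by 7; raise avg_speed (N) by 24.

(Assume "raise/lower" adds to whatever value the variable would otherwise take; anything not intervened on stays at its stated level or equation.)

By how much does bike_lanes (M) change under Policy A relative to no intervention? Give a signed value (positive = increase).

Baseline:
  N = 13
  P = 37
  M = -43 + 3·13 + 37 = 33
Policy A (P + 7, N + 24):
  N = 13 + 24 = 37
  P = 37 + 7 = 44
  M = -43 + 3·37 + 44 = 112
Change in M: 112 − 33 = 79

79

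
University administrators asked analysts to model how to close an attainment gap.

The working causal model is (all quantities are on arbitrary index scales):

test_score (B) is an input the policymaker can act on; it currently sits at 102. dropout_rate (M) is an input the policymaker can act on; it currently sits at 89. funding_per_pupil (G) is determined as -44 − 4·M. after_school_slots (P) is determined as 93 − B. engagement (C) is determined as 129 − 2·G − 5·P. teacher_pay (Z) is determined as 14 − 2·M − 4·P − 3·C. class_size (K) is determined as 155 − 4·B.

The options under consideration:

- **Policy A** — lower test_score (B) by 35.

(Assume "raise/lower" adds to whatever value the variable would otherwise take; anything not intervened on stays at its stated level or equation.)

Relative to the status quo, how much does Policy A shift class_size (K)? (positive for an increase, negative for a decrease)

Baseline:
  B = 102
  K = 155 − 4·102 = -253
Policy A (B − 35):
  B = 102 − 35 = 67
  K = 155 − 4·67 = -113
Change in K: -113 − (-253) = 140

140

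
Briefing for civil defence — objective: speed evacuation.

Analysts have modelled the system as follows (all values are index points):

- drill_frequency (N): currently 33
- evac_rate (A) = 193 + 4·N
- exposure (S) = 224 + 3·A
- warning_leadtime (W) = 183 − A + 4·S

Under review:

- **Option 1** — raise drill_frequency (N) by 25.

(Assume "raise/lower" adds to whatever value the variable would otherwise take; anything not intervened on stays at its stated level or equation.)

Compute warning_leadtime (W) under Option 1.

Option 1 (N + 25):
  N = 33 + 25 = 58
  A = 193 + 4·58 = 425
  S = 224 + 3·425 = 1499
  W = 183 − 425 + 4·1499 = 5754

5754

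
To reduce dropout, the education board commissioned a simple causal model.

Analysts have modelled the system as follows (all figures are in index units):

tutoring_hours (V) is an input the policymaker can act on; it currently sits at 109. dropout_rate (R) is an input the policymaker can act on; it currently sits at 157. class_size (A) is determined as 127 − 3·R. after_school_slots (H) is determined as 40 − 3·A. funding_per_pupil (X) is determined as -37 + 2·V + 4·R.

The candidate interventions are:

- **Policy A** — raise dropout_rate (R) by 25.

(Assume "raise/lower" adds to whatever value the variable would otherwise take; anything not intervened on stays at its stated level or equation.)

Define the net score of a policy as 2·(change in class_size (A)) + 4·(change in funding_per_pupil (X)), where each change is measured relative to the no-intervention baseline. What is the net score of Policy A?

Baseline:
  V = 109
  R = 157
  A = 127 − 3·157 = -344
  X = -37 + 2·109 + 4·157 = 809
Policy A (R + 25):
  V = 109
  R = 157 + 25 = 182
  A = 127 − 3·182 = -419
  X = -37 + 2·109 + 4·182 = 909
ΔA = -419 − (-344) = -75; ΔX = 909 − 809 = 100
Score = 2·(-75) + 4·100 = 250

250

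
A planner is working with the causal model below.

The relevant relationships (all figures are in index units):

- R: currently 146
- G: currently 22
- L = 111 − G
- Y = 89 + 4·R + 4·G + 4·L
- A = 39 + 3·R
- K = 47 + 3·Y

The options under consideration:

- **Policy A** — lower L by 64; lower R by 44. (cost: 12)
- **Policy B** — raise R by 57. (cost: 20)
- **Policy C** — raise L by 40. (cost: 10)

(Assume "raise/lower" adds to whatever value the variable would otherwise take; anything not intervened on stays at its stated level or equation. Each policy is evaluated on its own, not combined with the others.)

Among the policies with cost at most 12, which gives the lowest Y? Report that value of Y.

Policy A (L − 64, R − 44):
  R = 146 − 44 = 102
  G = 22
  L = 111 − 22 (−64 from intervention) = 25
  Y = 89 + 4·102 + 4·22 + 4·25 = 685
Policy C (L + 40):
  R = 146
  G = 22
  L = 111 − 22 (+40 from intervention) = 129
  Y = 89 + 4·146 + 4·22 + 4·129 = 1277
Comparing — Policy A: Y=685, Policy C: Y=1277. Lowest is 685 (Policy A).

685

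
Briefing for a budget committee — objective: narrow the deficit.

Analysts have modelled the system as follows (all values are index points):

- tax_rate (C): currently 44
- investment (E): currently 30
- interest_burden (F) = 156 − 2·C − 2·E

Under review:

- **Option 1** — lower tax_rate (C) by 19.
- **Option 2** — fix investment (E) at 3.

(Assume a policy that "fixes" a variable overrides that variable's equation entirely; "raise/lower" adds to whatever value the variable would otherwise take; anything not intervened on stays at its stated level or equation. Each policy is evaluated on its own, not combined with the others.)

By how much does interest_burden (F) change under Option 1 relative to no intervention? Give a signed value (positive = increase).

Baseline:
  C = 44
  E = 30
  F = 156 − 2·44 − 2·30 = 8
Option 1 (C − 19):
  C = 44 − 19 = 25
  E = 30
  F = 156 − 2·25 − 2·30 = 46
Change in F: 46 − 8 = 38

38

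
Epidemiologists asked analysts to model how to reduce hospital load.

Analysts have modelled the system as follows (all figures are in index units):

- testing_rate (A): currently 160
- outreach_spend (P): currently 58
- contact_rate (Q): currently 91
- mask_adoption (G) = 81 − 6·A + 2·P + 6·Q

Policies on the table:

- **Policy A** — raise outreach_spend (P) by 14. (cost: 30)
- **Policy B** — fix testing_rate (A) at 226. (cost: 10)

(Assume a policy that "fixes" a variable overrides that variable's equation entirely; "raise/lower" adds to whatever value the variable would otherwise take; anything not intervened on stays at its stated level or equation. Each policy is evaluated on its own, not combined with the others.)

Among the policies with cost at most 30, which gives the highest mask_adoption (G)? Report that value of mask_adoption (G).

Policy A (P + 14):
  A = 160
  P = 58 + 14 = 72
  Q = 91
  G = 81 − 6·160 + 2·72 + 6·91 = -189
Policy B (A := 226):
  A = 226
  P = 58
  Q = 91
  G = 81 − 6·226 + 2·58 + 6·91 = -613
Comparing — Policy A: G=-189, Policy B: G=-613. Highest is -189 (Policy A).

-189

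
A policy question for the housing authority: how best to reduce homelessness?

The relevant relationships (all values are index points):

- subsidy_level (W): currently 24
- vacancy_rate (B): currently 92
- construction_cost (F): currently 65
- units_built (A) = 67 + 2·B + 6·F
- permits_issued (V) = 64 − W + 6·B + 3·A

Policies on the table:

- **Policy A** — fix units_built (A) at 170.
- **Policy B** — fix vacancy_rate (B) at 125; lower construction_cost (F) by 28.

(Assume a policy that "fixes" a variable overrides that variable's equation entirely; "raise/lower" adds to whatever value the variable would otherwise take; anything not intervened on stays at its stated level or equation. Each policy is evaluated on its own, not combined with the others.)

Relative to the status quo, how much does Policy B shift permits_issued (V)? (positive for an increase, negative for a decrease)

-108

Baseline:
  W = 24
  B = 92
  F = 65
  A = 67 + 2·92 + 6·65 = 641
  V = 64 − 24 + 6·92 + 3·641 = 2515
Policy B (B := 125, F − 28):
  W = 24
  B = 125
  F = 65 − 28 = 37
  A = 67 + 2·125 + 6·37 = 539
  V = 64 − 24 + 6·125 + 3·539 = 2407
Change in V: 2407 − 2515 = -108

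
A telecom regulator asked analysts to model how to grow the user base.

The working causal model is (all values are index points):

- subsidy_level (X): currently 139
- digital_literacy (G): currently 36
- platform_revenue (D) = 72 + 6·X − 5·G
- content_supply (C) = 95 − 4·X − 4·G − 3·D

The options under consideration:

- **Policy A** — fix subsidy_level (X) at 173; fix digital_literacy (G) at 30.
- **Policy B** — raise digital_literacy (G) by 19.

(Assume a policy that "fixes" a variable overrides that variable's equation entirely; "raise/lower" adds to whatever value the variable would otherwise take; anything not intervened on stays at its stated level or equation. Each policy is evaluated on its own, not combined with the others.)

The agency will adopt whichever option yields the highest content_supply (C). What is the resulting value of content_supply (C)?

-2574

Policy A (X := 173, G := 30):
  X = 173
  G = 30
  D = 72 + 6·173 − 5·30 = 960
  C = 95 − 4·173 − 4·30 − 3·960 = -3597
Policy B (G + 19):
  X = 139
  G = 36 + 19 = 55
  D = 72 + 6·139 − 5·55 = 631
  C = 95 − 4·139 − 4·55 − 3·631 = -2574
Comparing — Policy A: C=-3597, Policy B: C=-2574. Highest is -2574 (Policy B).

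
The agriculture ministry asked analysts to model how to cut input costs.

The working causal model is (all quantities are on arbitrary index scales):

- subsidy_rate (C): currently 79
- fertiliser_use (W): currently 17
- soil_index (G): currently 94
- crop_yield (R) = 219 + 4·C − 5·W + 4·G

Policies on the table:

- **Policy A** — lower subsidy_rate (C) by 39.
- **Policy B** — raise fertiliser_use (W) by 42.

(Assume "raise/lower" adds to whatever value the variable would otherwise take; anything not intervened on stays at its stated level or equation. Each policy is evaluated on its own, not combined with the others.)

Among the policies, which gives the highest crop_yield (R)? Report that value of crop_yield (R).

Policy A (C − 39):
  C = 79 − 39 = 40
  W = 17
  G = 94
  R = 219 + 4·40 − 5·17 + 4·94 = 670
Policy B (W + 42):
  C = 79
  W = 17 + 42 = 59
  G = 94
  R = 219 + 4·79 − 5·59 + 4·94 = 616
Comparing — Policy A: R=670, Policy B: R=616. Highest is 670 (Policy A).

670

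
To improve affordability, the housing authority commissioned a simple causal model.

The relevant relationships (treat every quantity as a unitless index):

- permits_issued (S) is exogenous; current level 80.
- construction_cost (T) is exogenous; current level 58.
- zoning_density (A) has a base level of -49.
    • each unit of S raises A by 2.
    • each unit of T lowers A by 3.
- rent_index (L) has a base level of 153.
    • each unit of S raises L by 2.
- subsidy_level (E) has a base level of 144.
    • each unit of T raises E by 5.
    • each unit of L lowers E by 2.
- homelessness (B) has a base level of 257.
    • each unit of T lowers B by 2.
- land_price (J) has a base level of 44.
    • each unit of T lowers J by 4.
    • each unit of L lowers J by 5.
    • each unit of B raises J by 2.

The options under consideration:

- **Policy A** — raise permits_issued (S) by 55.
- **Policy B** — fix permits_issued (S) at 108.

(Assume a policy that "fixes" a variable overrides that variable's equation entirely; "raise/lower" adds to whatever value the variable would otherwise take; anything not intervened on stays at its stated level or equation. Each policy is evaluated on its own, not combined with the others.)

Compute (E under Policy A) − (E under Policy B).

Policy A (S + 55):
  S = 80 + 55 = 135
  T = 58
  L = 153 + 2·135 = 423
  E = 144 + 5·58 − 2·423 = -412
Policy B (S := 108):
  S = 108
  T = 58
  L = 153 + 2·108 = 369
  E = 144 + 5·58 − 2·369 = -304
E: -412 − (-304) = -108

-108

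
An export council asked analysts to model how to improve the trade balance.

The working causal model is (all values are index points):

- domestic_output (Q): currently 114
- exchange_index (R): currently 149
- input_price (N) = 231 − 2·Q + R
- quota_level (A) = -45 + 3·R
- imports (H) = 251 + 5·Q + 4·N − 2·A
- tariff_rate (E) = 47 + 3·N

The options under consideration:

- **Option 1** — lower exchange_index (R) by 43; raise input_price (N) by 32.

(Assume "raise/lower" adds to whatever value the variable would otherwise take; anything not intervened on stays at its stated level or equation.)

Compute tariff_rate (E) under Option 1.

Option 1 (R − 43, N + 32):
  Q = 114
  R = 149 − 43 = 106
  N = 231 − 2·114 + 106 (+32 from intervention) = 141
  E = 47 + 3·141 = 470

470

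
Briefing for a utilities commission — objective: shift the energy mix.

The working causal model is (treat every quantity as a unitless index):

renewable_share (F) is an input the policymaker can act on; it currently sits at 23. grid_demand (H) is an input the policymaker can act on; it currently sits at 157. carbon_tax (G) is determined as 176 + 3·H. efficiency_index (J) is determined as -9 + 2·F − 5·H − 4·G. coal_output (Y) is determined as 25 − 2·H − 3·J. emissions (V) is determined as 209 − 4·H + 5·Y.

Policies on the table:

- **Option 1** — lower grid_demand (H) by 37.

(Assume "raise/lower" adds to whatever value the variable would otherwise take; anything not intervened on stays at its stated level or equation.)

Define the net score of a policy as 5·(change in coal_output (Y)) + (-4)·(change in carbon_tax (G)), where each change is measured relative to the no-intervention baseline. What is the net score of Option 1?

-8621

Baseline:
  F = 23
  H = 157
  G = 176 + 3·157 = 647
  J = -9 + 2·23 − 5·157 − 4·647 = -3336
  Y = 25 − 2·157 − 3·(-3336) = 9719
Option 1 (H − 37):
  F = 23
  H = 157 − 37 = 120
  G = 176 + 3·120 = 536
  J = -9 + 2·23 − 5·120 − 4·536 = -2707
  Y = 25 − 2·120 − 3·(-2707) = 7906
ΔY = 7906 − 9719 = -1813; ΔG = 536 − 647 = -111
Score = 5·(-1813) + (-4)·(-111) = -8621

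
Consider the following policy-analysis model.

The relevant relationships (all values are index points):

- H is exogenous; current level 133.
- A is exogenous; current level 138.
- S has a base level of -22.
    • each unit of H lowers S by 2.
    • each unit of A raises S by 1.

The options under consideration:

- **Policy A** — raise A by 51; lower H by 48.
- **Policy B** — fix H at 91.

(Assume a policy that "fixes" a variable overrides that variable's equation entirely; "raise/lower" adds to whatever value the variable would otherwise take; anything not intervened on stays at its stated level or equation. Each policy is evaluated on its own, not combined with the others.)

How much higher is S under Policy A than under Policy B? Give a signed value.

63

Policy A (A + 51, H − 48):
  H = 133 − 48 = 85
  A = 138 + 51 = 189
  S = -22 − 2·85 + 189 = -3
Policy B (H := 91):
  H = 91
  A = 138
  S = -22 − 2·91 + 138 = -66
S: -3 − (-66) = 63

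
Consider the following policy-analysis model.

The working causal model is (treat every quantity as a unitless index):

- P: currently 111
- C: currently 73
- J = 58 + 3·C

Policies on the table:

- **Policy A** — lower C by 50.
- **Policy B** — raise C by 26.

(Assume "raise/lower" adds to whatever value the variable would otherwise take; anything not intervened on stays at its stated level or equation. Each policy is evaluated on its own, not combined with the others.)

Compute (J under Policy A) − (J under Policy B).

Policy A (C − 50):
  C = 73 − 50 = 23
  J = 58 + 3·23 = 127
Policy B (C + 26):
  C = 73 + 26 = 99
  J = 58 + 3·99 = 355
J: 127 − 355 = -228

-228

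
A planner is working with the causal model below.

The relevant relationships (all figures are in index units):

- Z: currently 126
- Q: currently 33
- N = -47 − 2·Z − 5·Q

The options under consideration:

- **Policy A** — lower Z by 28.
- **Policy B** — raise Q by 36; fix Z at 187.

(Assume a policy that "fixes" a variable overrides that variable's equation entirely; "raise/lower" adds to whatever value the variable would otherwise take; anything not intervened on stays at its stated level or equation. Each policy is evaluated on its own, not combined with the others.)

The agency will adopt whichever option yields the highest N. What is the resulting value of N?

-408

Policy A (Z − 28):
  Z = 126 − 28 = 98
  Q = 33
  N = -47 − 2·98 − 5·33 = -408
Policy B (Q + 36, Z := 187):
  Z = 187
  Q = 33 + 36 = 69
  N = -47 − 2·187 − 5·69 = -766
Comparing — Policy A: N=-408, Policy B: N=-766. Highest is -408 (Policy A).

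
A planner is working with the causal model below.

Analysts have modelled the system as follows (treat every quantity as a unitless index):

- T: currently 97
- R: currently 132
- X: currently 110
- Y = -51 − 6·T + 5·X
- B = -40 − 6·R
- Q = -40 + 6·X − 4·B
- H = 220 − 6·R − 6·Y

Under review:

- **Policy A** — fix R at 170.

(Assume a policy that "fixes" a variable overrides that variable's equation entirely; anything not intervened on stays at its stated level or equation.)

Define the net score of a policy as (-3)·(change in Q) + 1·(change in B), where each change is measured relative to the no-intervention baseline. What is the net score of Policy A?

Baseline:
  R = 132
  X = 110
  B = -40 − 6·132 = -832
  Q = -40 + 6·110 − 4·(-832) = 3948
Policy A (R := 170):
  R = 170
  X = 110
  B = -40 − 6·170 = -1060
  Q = -40 + 6·110 − 4·(-1060) = 4860
ΔQ = 4860 − 3948 = 912; ΔB = -1060 − (-832) = -228
Score = (-3)·912 + 1·(-228) = -2964

-2964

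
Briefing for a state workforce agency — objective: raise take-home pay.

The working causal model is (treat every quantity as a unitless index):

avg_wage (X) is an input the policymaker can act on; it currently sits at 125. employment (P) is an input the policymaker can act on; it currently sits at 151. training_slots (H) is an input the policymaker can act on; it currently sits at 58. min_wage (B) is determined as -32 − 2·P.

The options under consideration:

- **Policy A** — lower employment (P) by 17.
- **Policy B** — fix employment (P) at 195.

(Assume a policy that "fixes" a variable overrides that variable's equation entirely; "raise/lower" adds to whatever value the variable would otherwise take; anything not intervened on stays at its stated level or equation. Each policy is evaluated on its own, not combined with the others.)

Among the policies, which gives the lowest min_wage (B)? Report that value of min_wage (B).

Policy A (P − 17):
  P = 151 − 17 = 134
  B = -32 − 2·134 = -300
Policy B (P := 195):
  P = 195
  B = -32 − 2·195 = -422
Comparing — Policy A: B=-300, Policy B: B=-422. Lowest is -422 (Policy B).

-422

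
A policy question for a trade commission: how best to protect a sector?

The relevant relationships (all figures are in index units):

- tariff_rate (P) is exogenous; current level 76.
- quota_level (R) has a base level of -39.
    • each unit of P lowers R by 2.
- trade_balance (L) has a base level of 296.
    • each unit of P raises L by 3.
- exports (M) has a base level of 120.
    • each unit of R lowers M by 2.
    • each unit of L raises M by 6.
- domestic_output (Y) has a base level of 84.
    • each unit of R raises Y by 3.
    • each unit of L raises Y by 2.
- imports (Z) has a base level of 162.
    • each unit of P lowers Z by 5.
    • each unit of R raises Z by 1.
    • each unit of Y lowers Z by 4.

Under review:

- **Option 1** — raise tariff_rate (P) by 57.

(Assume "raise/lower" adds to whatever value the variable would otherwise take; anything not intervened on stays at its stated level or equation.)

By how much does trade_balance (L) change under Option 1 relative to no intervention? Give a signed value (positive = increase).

171

Baseline:
  P = 76
  L = 296 + 3·76 = 524
Option 1 (P + 57):
  P = 76 + 57 = 133
  L = 296 + 3·133 = 695
Change in L: 695 − 524 = 171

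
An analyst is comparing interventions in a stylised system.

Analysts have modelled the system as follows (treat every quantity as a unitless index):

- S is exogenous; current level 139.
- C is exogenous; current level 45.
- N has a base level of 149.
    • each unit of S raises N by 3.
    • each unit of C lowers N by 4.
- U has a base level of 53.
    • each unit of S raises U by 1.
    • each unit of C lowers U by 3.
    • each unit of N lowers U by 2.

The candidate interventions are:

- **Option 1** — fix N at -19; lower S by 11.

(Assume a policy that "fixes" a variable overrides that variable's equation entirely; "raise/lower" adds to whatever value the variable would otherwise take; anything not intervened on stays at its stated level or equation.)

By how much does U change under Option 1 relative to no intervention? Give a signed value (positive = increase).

Baseline:
  S = 139
  C = 45
  N = 149 + 3·139 − 4·45 = 386
  U = 53 + 139 − 3·45 − 2·386 = -715
Option 1 (N := -19, S − 11):
  S = 139 − 11 = 128
  C = 45
  N = -19
  U = 53 + 128 − 3·45 − 2·(-19) = 84
Change in U: 84 − (-715) = 799

799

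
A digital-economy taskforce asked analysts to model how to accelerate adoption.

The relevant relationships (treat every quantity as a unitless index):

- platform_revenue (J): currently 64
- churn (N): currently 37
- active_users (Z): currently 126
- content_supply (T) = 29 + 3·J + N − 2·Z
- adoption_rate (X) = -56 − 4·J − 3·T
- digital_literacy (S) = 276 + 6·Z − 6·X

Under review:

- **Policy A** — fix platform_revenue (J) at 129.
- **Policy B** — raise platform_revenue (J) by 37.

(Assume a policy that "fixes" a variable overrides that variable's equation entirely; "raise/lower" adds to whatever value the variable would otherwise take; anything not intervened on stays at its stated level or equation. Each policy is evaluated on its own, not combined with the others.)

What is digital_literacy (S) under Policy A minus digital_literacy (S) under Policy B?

2184

Policy A (J := 129):
  J = 129
  N = 37
  Z = 126
  T = 29 + 3·129 + 37 − 2·126 = 201
  X = -56 − 4·129 − 3·201 = -1175
  S = 276 + 6·126 − 6·(-1175) = 8082
Policy B (J + 37):
  J = 64 + 37 = 101
  N = 37
  Z = 126
  T = 29 + 3·101 + 37 − 2·126 = 117
  X = -56 − 4·101 − 3·117 = -811
  S = 276 + 6·126 − 6·(-811) = 5898
S: 8082 − 5898 = 2184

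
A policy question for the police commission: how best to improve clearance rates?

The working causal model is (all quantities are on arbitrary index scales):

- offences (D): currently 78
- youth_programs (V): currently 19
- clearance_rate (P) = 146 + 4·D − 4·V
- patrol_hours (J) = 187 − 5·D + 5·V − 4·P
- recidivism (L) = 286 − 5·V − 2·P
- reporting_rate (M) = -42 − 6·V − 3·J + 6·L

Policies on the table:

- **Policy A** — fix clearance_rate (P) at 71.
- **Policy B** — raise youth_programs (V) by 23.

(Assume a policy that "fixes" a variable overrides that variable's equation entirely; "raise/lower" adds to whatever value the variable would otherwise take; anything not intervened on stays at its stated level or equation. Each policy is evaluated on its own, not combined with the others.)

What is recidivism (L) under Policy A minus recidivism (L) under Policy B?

Policy A (P := 71):
  D = 78
  V = 19
  P = 71
  L = 286 − 5·19 − 2·71 = 49
Policy B (V + 23):
  D = 78
  V = 19 + 23 = 42
  P = 146 + 4·78 − 4·42 = 290
  L = 286 − 5·42 − 2·290 = -504
L: 49 − (-504) = 553

553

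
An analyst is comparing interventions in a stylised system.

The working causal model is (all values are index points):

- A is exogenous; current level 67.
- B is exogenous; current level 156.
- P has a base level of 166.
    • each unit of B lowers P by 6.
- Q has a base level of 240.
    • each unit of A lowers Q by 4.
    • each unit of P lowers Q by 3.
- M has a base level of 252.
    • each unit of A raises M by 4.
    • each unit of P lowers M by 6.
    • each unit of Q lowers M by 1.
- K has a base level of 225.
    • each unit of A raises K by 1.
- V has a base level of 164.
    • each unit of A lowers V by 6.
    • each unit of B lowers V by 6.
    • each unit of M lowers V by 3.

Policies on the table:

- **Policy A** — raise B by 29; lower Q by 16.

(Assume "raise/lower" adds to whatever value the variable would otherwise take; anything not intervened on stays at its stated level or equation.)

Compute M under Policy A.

Policy A (B + 29, Q − 16):
  A = 67
  B = 156 + 29 = 185
  P = 166 − 6·185 = -944
  Q = 240 − 4·67 − 3·(-944) (−16 from intervention) = 2788
  M = 252 + 4·67 − 6·(-944) − 2788 = 3396

3396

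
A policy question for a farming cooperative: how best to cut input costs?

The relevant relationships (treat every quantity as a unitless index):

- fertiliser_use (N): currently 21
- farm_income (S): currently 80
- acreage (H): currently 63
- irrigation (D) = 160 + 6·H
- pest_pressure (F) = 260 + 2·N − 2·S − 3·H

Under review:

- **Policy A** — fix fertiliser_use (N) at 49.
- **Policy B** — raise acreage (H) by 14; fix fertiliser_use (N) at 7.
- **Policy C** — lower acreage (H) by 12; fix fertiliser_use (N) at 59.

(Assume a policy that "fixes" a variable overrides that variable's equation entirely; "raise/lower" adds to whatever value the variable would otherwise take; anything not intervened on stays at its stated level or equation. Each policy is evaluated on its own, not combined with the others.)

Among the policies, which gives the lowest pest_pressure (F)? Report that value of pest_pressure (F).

Policy A (N := 49):
  N = 49
  S = 80
  H = 63
  F = 260 + 2·49 − 2·80 − 3·63 = 9
Policy B (H + 14, N := 7):
  N = 7
  S = 80
  H = 63 + 14 = 77
  F = 260 + 2·7 − 2·80 − 3·77 = -117
Policy C (H − 12, N := 59):
  N = 59
  S = 80
  H = 63 − 12 = 51
  F = 260 + 2·59 − 2·80 − 3·51 = 65
Comparing — Policy A: F=9, Policy B: F=-117, Policy C: F=65. Lowest is -117 (Policy B).

-117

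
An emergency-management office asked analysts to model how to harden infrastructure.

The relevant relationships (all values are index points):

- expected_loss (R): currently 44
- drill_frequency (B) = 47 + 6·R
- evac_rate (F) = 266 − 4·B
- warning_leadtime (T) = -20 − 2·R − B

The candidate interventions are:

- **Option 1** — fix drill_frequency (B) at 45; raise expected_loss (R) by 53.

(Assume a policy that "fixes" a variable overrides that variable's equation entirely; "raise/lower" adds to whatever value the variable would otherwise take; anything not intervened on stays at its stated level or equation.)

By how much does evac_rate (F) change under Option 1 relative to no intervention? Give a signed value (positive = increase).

Baseline:
  R = 44
  B = 47 + 6·44 = 311
  F = 266 − 4·311 = -978
Option 1 (B := 45, R + 53):
  R = 44 + 53 = 97
  B = 45
  F = 266 − 4·45 = 86
Change in F: 86 − (-978) = 1064

1064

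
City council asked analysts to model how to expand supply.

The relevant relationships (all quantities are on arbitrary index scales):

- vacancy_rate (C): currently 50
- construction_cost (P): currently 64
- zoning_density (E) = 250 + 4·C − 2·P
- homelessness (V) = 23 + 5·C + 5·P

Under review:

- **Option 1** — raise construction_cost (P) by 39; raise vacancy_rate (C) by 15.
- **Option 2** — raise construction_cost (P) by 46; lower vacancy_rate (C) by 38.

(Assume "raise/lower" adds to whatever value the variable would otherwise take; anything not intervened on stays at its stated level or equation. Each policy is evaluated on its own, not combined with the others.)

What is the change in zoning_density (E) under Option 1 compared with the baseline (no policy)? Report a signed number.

-18

Baseline:
  C = 50
  P = 64
  E = 250 + 4·50 − 2·64 = 322
Option 1 (P + 39, C + 15):
  C = 50 + 15 = 65
  P = 64 + 39 = 103
  E = 250 + 4·65 − 2·103 = 304
Change in E: 304 − 322 = -18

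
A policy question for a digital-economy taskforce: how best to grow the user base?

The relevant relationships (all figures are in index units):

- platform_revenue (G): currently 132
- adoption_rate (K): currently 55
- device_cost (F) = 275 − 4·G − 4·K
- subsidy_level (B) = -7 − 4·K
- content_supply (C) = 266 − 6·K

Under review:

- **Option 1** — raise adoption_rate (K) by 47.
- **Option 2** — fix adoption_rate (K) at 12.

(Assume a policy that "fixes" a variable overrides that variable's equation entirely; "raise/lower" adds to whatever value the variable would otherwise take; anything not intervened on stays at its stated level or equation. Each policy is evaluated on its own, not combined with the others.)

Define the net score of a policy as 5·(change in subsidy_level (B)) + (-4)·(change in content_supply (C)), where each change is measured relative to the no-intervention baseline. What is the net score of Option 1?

188

Baseline:
  K = 55
  B = -7 − 4·55 = -227
  C = 266 − 6·55 = -64
Option 1 (K + 47):
  K = 55 + 47 = 102
  B = -7 − 4·102 = -415
  C = 266 − 6·102 = -346
ΔB = -415 − (-227) = -188; ΔC = -346 − (-64) = -282
Score = 5·(-188) + (-4)·(-282) = 188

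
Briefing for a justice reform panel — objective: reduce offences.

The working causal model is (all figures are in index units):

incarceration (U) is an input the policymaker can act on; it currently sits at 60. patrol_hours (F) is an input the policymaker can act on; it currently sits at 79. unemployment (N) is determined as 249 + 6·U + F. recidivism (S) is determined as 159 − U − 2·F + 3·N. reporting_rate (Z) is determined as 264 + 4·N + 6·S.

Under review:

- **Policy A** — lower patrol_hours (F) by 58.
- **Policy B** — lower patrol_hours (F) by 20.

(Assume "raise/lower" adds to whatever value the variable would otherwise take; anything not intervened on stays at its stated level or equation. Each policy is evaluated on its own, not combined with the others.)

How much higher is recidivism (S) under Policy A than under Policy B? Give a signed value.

Policy A (F − 58):
  U = 60
  F = 79 − 58 = 21
  N = 249 + 6·60 + 21 = 630
  S = 159 − 60 − 2·21 + 3·630 = 1947
Policy B (F − 20):
  U = 60
  F = 79 − 20 = 59
  N = 249 + 6·60 + 59 = 668
  S = 159 − 60 − 2·59 + 3·668 = 1985
S: 1947 − 1985 = -38

-38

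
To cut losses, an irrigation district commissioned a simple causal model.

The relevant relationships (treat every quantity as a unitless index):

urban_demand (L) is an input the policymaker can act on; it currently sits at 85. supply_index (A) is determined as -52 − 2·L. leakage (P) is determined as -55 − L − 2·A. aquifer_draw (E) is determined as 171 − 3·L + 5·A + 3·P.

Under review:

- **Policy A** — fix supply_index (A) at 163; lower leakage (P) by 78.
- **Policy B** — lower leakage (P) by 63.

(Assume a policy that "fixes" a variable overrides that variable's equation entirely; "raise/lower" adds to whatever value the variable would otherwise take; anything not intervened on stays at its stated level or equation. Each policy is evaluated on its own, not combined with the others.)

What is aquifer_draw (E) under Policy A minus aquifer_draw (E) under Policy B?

-430

Policy A (A := 163, P − 78):
  L = 85
  A = 163
  P = -55 − 85 − 2·163 (−78 from intervention) = -544
  E = 171 − 3·85 + 5·163 + 3·(-544) = -901
Policy B (P − 63):
  L = 85
  A = -52 − 2·85 = -222
  P = -55 − 85 − 2·(-222) (−63 from intervention) = 241
  E = 171 − 3·85 + 5·(-222) + 3·241 = -471
E: -901 − (-471) = -430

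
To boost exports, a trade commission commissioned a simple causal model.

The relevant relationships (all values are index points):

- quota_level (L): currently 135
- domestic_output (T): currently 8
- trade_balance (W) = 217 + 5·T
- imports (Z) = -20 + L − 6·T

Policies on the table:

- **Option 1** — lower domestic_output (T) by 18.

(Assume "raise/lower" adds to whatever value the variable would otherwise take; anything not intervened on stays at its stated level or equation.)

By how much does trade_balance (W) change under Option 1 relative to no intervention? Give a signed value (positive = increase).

Baseline:
  T = 8
  W = 217 + 5·8 = 257
Option 1 (T − 18):
  T = 8 − 18 = -10
  W = 217 + 5·(-10) = 167
Change in W: 167 − 257 = -90

-90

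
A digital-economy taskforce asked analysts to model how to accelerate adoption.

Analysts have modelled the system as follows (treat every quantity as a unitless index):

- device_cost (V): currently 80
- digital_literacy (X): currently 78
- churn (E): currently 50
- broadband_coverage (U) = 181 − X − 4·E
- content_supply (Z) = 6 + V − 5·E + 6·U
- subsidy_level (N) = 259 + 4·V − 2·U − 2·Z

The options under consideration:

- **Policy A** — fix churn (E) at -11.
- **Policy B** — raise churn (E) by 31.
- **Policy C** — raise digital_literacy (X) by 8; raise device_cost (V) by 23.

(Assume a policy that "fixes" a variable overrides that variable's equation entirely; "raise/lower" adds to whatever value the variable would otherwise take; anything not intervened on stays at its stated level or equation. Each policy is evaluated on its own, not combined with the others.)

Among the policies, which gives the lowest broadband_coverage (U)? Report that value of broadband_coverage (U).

Policy A (E := -11):
  X = 78
  E = -11
  U = 181 − 78 − 4·(-11) = 147
Policy B (E + 31):
  X = 78
  E = 50 + 31 = 81
  U = 181 − 78 − 4·81 = -221
Policy C (X + 8, V + 23):
  X = 78 + 8 = 86
  E = 50
  U = 181 − 86 − 4·50 = -105
Comparing — Policy A: U=147, Policy B: U=-221, Policy C: U=-105. Lowest is -221 (Policy B).

-221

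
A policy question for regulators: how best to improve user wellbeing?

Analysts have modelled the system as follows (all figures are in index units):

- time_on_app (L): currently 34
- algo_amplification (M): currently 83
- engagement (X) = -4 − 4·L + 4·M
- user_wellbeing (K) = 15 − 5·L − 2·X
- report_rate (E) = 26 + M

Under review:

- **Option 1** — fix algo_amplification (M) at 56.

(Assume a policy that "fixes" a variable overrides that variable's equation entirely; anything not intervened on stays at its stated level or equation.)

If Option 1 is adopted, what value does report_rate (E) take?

82

Option 1 (M := 56):
  M = 56
  E = 26 + 56 = 82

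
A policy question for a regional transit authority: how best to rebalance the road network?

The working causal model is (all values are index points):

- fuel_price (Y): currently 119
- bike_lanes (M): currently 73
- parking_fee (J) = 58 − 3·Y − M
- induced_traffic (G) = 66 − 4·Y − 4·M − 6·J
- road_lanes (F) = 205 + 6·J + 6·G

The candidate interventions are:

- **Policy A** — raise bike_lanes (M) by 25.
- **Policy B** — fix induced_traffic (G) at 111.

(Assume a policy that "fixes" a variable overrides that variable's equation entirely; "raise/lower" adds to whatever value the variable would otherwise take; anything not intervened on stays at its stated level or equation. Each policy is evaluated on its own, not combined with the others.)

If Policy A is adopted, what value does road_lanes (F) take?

7303

Policy A (M + 25):
  Y = 119
  M = 73 + 25 = 98
  J = 58 − 3·119 − 98 = -397
  G = 66 − 4·119 − 4·98 − 6·(-397) = 1580
  F = 205 + 6·(-397) + 6·1580 = 7303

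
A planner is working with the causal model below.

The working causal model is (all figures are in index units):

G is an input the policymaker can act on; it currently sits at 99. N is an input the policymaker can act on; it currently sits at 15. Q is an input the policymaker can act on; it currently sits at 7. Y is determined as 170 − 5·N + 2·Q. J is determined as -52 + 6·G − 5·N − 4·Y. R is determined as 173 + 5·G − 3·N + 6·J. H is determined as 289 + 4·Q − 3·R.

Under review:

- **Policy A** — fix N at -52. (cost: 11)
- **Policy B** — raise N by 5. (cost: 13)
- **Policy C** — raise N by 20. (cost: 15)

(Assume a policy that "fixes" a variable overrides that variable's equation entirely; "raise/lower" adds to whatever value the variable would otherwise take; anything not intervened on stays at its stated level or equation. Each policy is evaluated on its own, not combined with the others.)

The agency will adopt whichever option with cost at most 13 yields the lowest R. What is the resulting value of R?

-5020

Policy A (N := -52):
  G = 99
  N = -52
  Q = 7
  Y = 170 − 5·(-52) + 2·7 = 444
  J = -52 + 6·99 − 5·(-52) − 4·444 = -974
  R = 173 + 5·99 − 3·(-52) + 6·(-974) = -5020
Policy B (N + 5):
  G = 99
  N = 15 + 5 = 20
  Q = 7
  Y = 170 − 5·20 + 2·7 = 84
  J = -52 + 6·99 − 5·20 − 4·84 = 106
  R = 173 + 5·99 − 3·20 + 6·106 = 1244
Comparing — Policy A: R=-5020, Policy B: R=1244. Lowest is -5020 (Policy A).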